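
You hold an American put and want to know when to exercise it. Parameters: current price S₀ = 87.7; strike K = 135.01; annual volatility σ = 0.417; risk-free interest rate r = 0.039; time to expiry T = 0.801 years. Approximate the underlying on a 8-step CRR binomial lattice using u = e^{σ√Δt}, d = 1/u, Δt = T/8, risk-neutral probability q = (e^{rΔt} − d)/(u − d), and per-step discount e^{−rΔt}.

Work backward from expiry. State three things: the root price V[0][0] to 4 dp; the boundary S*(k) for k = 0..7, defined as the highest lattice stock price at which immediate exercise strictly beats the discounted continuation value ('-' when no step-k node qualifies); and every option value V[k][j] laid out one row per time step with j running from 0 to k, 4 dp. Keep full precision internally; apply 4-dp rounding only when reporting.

price = 48.0735
boundary = - 76.8590 67.3581 76.8590 87.7000 76.8590 87.7000 100.0701
tree:
48.0735
58.1510 37.6270
67.6519 47.5788 27.2306
75.9783 58.1510 36.5963 17.3803
83.2755 67.6519 47.3100 25.3722 8.9271
89.6707 75.9783 58.1510 35.5501 14.6333 2.8634
95.2753 83.2755 67.6519 47.3100 23.1927 5.5477 0.0000
100.1871 89.6707 75.9783 58.1510 34.9399 10.7485 0.0000 0.0000
104.4917 95.2753 83.2755 67.6519 47.3100 20.8249 0.0000 0.0000 0.0000

params: Δt=0.10013 u=1.14105 d=0.87639 q=0.48184 e^(-rΔt)=0.99610
t_8 payoffs: 104.4917 95.2753 83.2755 67.6519 47.3100 20.8249 0.0000 0.0000 0.0000
t_7: node(7,0) S=34.8229 payoff=100.1871 vs cont=99.6609 → 100.1871 [stop]  node(7,1) S=45.3393 payoff=89.6707 vs cont=89.1445 → 89.6707 [stop]  node(7,2) S=59.0317 payoff=75.9783 vs cont=75.4522 → 75.9783 [stop]  node(7,3) S=76.8590 payoff=58.1510 vs cont=57.6248 → 58.1510 [stop]  node(7,4) S=100.0701 payoff=34.9399 vs cont=34.4137 → 34.9399 [stop]  node(7,5) S=130.2909 payoff=4.7191 vs cont=10.7485 → 10.7485 [wait]  node(7,6) S=169.6383 payoff=0.0000 vs cont=0.0000 → 0.0000 [wait]  node(7,7) S=220.8685 payoff=0.0000 vs cont=0.0000 → 0.0000 [wait]  ⇒ S*(7)=100.0701
t_6: node(6,0) S=39.7347 payoff=95.2753 vs cont=94.7491 → 95.2753 [stop]  node(6,1) S=51.7345 payoff=83.2755 vs cont=82.7494 → 83.2755 [stop]  node(6,2) S=67.3581 payoff=67.6519 vs cont=67.1257 → 67.6519 [stop]  node(6,3) S=87.7000 payoff=47.3100 vs cont=46.7838 → 47.3100 [stop]  node(6,4) S=114.1851 payoff=20.8249 vs cont=23.1927 → 23.1927 [wait]  node(6,5) S=148.6686 payoff=0.0000 vs cont=5.5477 → 5.5477 [wait]  node(6,6) S=193.5659 payoff=0.0000 vs cont=0.0000 → 0.0000 [wait]  ⇒ S*(6)=87.7000
t_5: node(5,0) S=45.3393 payoff=89.6707 vs cont=89.1445 → 89.6707 [stop]  node(5,1) S=59.0317 payoff=75.9783 vs cont=75.4522 → 75.9783 [stop]  node(5,2) S=76.8590 payoff=58.1510 vs cont=57.6248 → 58.1510 [stop]  node(5,3) S=100.0701 payoff=34.9399 vs cont=35.5501 → 35.5501 [wait]  node(5,4) S=130.2909 payoff=4.7191 vs cont=14.6333 → 14.6333 [wait]  node(5,5) S=169.6383 payoff=0.0000 vs cont=2.8634 → 2.8634 [wait]  ⇒ S*(5)=76.8590
t_4: node(4,0) S=51.7345 payoff=83.2755 vs cont=82.7494 → 83.2755 [stop]  node(4,1) S=67.3581 payoff=67.6519 vs cont=67.1257 → 67.6519 [stop]  node(4,2) S=87.7000 payoff=47.3100 vs cont=47.0767 → 47.3100 [stop]  node(4,3) S=114.1851 payoff=20.8249 vs cont=25.3722 → 25.3722 [wait]  node(4,4) S=148.6686 payoff=0.0000 vs cont=8.9271 → 8.9271 [wait]  ⇒ S*(4)=87.7000
t_3: node(3,0) S=59.0317 payoff=75.9783 vs cont=75.4522 → 75.9783 [stop]  node(3,1) S=76.8590 payoff=58.1510 vs cont=57.6248 → 58.1510 [stop]  node(3,2) S=100.0701 payoff=34.9399 vs cont=36.5963 → 36.5963 [wait]  node(3,3) S=130.2909 payoff=4.7191 vs cont=17.3803 → 17.3803 [wait]  ⇒ S*(3)=76.8590
t_2: node(2,0) S=67.3581 payoff=67.6519 vs cont=67.1257 → 67.6519 [stop]  node(2,1) S=87.7000 payoff=47.3100 vs cont=47.5788 → 47.5788 [wait]  node(2,2) S=114.1851 payoff=20.8249 vs cont=27.2306 → 27.2306 [wait]  ⇒ S*(2)=67.3581
t_1: node(1,0) S=76.8590 payoff=58.1510 vs cont=57.7539 → 58.1510 [stop]  node(1,1) S=100.0701 payoff=34.9399 vs cont=37.6270 → 37.6270 [wait]  ⇒ S*(1)=76.8590
t_0: node(0,0) S=87.7000 payoff=47.3100 vs cont=48.0735 → 48.0735 [wait]  ⇒ S*(0)=-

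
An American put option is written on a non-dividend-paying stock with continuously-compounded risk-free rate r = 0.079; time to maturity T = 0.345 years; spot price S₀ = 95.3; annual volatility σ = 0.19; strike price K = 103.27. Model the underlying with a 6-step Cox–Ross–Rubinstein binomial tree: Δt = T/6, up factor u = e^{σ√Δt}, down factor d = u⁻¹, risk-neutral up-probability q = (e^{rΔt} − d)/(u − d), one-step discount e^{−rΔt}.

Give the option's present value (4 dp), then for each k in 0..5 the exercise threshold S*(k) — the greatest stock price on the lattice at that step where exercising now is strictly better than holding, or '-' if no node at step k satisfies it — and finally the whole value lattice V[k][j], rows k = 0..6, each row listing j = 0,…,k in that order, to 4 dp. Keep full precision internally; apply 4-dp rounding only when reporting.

price = 8.3162
boundary = - 91.0555 87.0001 91.0555 95.3000 91.0555
tree:
8.3162
12.2145 5.0465
16.2699 8.0568 2.5100
20.1447 12.2145 4.5626 0.7725
23.8470 16.2699 7.9700 1.6817 0.0000
27.3843 20.1447 12.2145 3.6610 0.0000 0.0000
30.7641 23.8470 16.2699 7.9700 0.0000 0.0000 0.0000

Δt=0.05750  u=1.04661  d=0.95546  q=0.53856  discount=0.99547
step 6 (expiry): payoffs max(K−S,0) = 30.7641 23.8470 16.2699 7.9700 0.0000 0.0000 0.0000
step 5: (k=5,j=0): S=75.8857, (K−S)⁺=27.3843, hold=26.9163 ⇒ V=27.3843 exercise | (k=5,j=1): S=83.1253, (K−S)⁺=20.1447, hold=19.6767 ⇒ V=20.1447 exercise | (k=5,j=2): S=91.0555, (K−S)⁺=12.2145, hold=11.7464 ⇒ V=12.2145 exercise | (k=5,j=3): S=99.7423, (K−S)⁺=3.5277, hold=3.6610 ⇒ V=3.6610 continue | (k=5,j=4): S=109.2579, (K−S)⁺=0.0000, hold=0.0000 ⇒ V=0.0000 continue | (k=5,j=5): S=119.6812, (K−S)⁺=0.0000, hold=0.0000 ⇒ V=0.0000 continue  boundary S*=91.0555
step 4: (k=4,j=0): S=79.4230, (K−S)⁺=23.8470, hold=23.3789 ⇒ V=23.8470 exercise | (k=4,j=1): S=87.0001, (K−S)⁺=16.2699, hold=15.8019 ⇒ V=16.2699 exercise | (k=4,j=2): S=95.3000, (K−S)⁺=7.9700, hold=7.5735 ⇒ V=7.9700 exercise | (k=4,j=3): S=104.3917, (K−S)⁺=0.0000, hold=1.6817 ⇒ V=1.6817 continue | (k=4,j=4): S=114.3509, (K−S)⁺=0.0000, hold=0.0000 ⇒ V=0.0000 continue  boundary S*=95.3000
step 3: (k=3,j=0): S=83.1253, (K−S)⁺=20.1447, hold=19.6767 ⇒ V=20.1447 exercise | (k=3,j=1): S=91.0555, (K−S)⁺=12.2145, hold=11.7464 ⇒ V=12.2145 exercise | (k=3,j=2): S=99.7423, (K−S)⁺=3.5277, hold=4.5626 ⇒ V=4.5626 continue | (k=3,j=3): S=109.2579, (K−S)⁺=0.0000, hold=0.7725 ⇒ V=0.7725 continue  boundary S*=91.0555
step 2: (k=2,j=0): S=87.0001, (K−S)⁺=16.2699, hold=15.8019 ⇒ V=16.2699 exercise | (k=2,j=1): S=95.3000, (K−S)⁺=7.9700, hold=8.0568 ⇒ V=8.0568 continue | (k=2,j=2): S=104.3917, (K−S)⁺=0.0000, hold=2.5100 ⇒ V=2.5100 continue  boundary S*=87.0001
step 1: (k=1,j=0): S=91.0555, (K−S)⁺=12.2145, hold=11.7930 ⇒ V=12.2145 exercise | (k=1,j=1): S=99.7423, (K−S)⁺=3.5277, hold=5.0465 ⇒ V=5.0465 continue  boundary S*=91.0555
step 0: (k=0,j=0): S=95.3000, (K−S)⁺=7.9700, hold=8.3162 ⇒ V=8.3162 continue  boundary S*=-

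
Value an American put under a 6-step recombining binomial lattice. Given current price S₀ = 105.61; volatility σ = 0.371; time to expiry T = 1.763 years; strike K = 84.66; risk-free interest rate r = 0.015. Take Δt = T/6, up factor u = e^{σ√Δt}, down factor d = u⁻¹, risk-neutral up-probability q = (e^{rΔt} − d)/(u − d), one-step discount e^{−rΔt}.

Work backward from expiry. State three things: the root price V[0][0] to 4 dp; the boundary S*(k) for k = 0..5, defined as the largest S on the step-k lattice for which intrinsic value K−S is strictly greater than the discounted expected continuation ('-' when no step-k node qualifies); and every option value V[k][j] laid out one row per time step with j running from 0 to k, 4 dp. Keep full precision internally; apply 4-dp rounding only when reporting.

params: Δt=0.29383 u=1.22275 d=0.81783 q=0.46080 e^(-rΔt)=0.99560
t_6 payoffs: 53.0612 37.4158 14.0239 0.0000 0.0000 0.0000 0.0000
t_5: node(5,0) S=38.6375 payoff=46.0225 vs cont=45.6501 → 46.0225 [stop]  node(5,1) S=57.7681 payoff=26.8919 vs cont=26.5196 → 26.8919 [stop]  node(5,2) S=86.3706 payoff=0.0000 vs cont=7.5284 → 7.5284 [wait]  node(5,3) S=129.1351 payoff=0.0000 vs cont=0.0000 → 0.0000 [wait]  node(5,4) S=193.0734 payoff=0.0000 vs cont=0.0000 → 0.0000 [wait]  node(5,5) S=288.6693 payoff=0.0000 vs cont=0.0000 → 0.0000 [wait]  ⇒ S*(5)=57.7681
t_4: node(4,0) S=47.2442 payoff=37.4158 vs cont=37.0435 → 37.4158 [stop]  node(4,1) S=70.6361 payoff=14.0239 vs cont=17.8902 → 17.8902 [wait]  node(4,2) S=105.6100 payoff=0.0000 vs cont=4.0415 → 4.0415 [wait]  node(4,3) S=157.9004 payoff=0.0000 vs cont=0.0000 → 0.0000 [wait]  node(4,4) S=236.0812 payoff=0.0000 vs cont=0.0000 → 0.0000 [wait]  ⇒ S*(4)=47.2442
t_3: node(3,0) S=57.7681 payoff=26.8919 vs cont=28.2934 → 28.2934 [wait]  node(3,1) S=86.3706 payoff=0.0000 vs cont=11.4581 → 11.4581 [wait]  node(3,2) S=129.1351 payoff=0.0000 vs cont=2.1696 → 2.1696 [wait]  node(3,3) S=193.0734 payoff=0.0000 vs cont=0.0000 → 0.0000 [wait]  ⇒ S*(3)=-
t_2: node(2,0) S=70.6361 payoff=14.0239 vs cont=20.4453 → 20.4453 [wait]  node(2,1) S=105.6100 payoff=0.0000 vs cont=7.1463 → 7.1463 [wait]  node(2,2) S=157.9004 payoff=0.0000 vs cont=1.1647 → 1.1647 [wait]  ⇒ S*(2)=-
t_1: node(1,0) S=86.3706 payoff=0.0000 vs cont=14.2542 → 14.2542 [wait]  node(1,1) S=129.1351 payoff=0.0000 vs cont=4.3707 → 4.3707 [wait]  ⇒ S*(1)=-
t_0: node(0,0) S=105.6100 payoff=0.0000 vs cont=9.6572 → 9.6572 [wait]  ⇒ S*(0)=-

price = 9.6572
boundary = - - - - 47.2442 57.7681
tree:
9.6572
14.2542 4.3707
20.4453 7.1463 1.1647
28.2934 11.4581 2.1696 0.0000
37.4158 17.8902 4.0415 0.0000 0.0000
46.0225 26.8919 7.5284 0.0000 0.0000 0.0000
53.0612 37.4158 14.0239 0.0000 0.0000 0.0000 0.0000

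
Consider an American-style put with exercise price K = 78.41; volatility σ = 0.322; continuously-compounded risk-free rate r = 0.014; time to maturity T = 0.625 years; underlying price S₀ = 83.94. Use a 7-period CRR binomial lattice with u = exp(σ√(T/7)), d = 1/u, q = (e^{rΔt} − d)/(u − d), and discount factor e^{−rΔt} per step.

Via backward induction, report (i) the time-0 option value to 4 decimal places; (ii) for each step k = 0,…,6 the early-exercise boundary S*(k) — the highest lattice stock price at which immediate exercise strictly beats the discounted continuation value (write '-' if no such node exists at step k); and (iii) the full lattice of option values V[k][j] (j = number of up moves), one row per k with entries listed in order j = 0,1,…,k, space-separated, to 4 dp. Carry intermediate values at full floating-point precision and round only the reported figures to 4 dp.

price = 5.5198
boundary = - - - - 57.1248 62.8942 69.2464
tree:
5.5198
8.1356 2.7282
11.6470 4.3898 0.9527
16.0920 6.9089 1.6988 0.1549
21.2852 10.5629 3.0071 0.2997 0.0000
26.5254 15.5158 5.2772 0.5798 0.0000 0.0000
31.2848 21.2852 9.1636 1.1217 0.0000 0.0000 0.0000
35.6077 26.5254 15.5158 2.1700 0.0000 0.0000 0.0000 0.0000

Δt=0.08929, u=1.10100, d=0.90827, q=0.48245, disc=e^(-rΔt)=0.99875
k=7 terminal: V=max(K-S,0) → 35.6077 26.5254 15.5158 2.1700 0.0000 0.0000 0.0000 0.0000
k=6: j=0 S=47.1252 intr=31.2848 cont=31.1869 V=31.2848[EX]; j=1 S=57.1248 intr=21.2852 cont=21.1872 V=21.2852[EX]; j=2 S=69.2464 intr=9.1636 cont=9.0657 V=9.1636[EX]; j=3 S=83.9400 intr=0.0000 cont=1.1217 V=1.1217[hold]; j=4 S=101.7516 intr=0.0000 cont=0.0000 V=0.0000[hold]; j=5 S=123.3426 intr=0.0000 cont=0.0000 V=0.0000[hold]; j=6 S=149.5151 intr=0.0000 cont=0.0000 V=0.0000[hold]  S*(6)=69.2464
k=5: j=0 S=51.8846 intr=26.5254 cont=26.4274 V=26.5254[EX]; j=1 S=62.8942 intr=15.5158 cont=15.4178 V=15.5158[EX]; j=2 S=76.2400 intr=2.1700 cont=5.2772 V=5.2772[hold]; j=3 S=92.4177 intr=0.0000 cont=0.5798 V=0.5798[hold]; j=4 S=112.0281 intr=0.0000 cont=0.0000 V=0.0000[hold]; j=5 S=135.7998 intr=0.0000 cont=0.0000 V=0.0000[hold]  S*(5)=62.8942
k=4: j=0 S=57.1248 intr=21.2852 cont=21.1872 V=21.2852[EX]; j=1 S=69.2464 intr=9.1636 cont=10.5629 V=10.5629[hold]; j=2 S=83.9400 intr=0.0000 cont=3.0071 V=3.0071[hold]; j=3 S=101.7516 intr=0.0000 cont=0.2997 V=0.2997[hold]; j=4 S=123.3426 intr=0.0000 cont=0.0000 V=0.0000[hold]  S*(4)=57.1248
k=3: j=0 S=62.8942 intr=15.5158 cont=16.0920 V=16.0920[hold]; j=1 S=76.2400 intr=2.1700 cont=6.9089 V=6.9089[hold]; j=2 S=92.4177 intr=0.0000 cont=1.6988 V=1.6988[hold]; j=3 S=112.0281 intr=0.0000 cont=0.1549 V=0.1549[hold]  S*(3)=-
k=2: j=0 S=69.2464 intr=9.1636 cont=11.6470 V=11.6470[hold]; j=1 S=83.9400 intr=0.0000 cont=4.3898 V=4.3898[hold]; j=2 S=101.7516 intr=0.0000 cont=0.9527 V=0.9527[hold]  S*(2)=-
k=1: j=0 S=76.2400 intr=2.1700 cont=8.1356 V=8.1356[hold]; j=1 S=92.4177 intr=0.0000 cont=2.7282 V=2.7282[hold]  S*(1)=-
k=0: j=0 S=83.9400 intr=0.0000 cont=5.5198 V=5.5198[hold]  S*(0)=-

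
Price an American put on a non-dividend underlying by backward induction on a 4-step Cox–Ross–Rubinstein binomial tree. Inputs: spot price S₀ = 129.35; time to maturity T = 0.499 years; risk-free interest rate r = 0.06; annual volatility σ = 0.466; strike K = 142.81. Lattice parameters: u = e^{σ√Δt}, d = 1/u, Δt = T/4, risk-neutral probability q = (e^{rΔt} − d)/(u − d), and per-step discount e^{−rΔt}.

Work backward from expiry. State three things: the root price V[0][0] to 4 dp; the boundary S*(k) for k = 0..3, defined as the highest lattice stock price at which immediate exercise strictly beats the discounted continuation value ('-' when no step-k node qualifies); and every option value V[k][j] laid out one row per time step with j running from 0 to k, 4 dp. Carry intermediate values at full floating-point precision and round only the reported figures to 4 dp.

params: Δt=0.12475 u=1.17891 d=0.84824 q=0.48167 e^(-rΔt)=0.99254
t_4 payoffs: 75.8458 49.7411 13.4600 0.0000 0.0000
t_3: node(3,0) S=78.9448 payoff=63.8652 vs cont=62.8003 → 63.8652 [stop]  node(3,1) S=109.7199 payoff=33.0901 vs cont=32.0251 → 33.0901 [stop]  node(3,2) S=152.4921 payoff=0.0000 vs cont=6.9248 → 6.9248 [wait]  node(3,3) S=211.9383 payoff=0.0000 vs cont=0.0000 → 0.0000 [wait]  ⇒ S*(3)=109.7199
t_2: node(2,0) S=93.0689 payoff=49.7411 vs cont=48.6762 → 49.7411 [stop]  node(2,1) S=129.3500 payoff=13.4600 vs cont=20.3344 → 20.3344 [wait]  node(2,2) S=179.7746 payoff=0.0000 vs cont=3.5626 → 3.5626 [wait]  ⇒ S*(2)=93.0689
t_1: node(1,0) S=109.7199 payoff=33.0901 vs cont=35.3116 → 35.3116 [wait]  node(1,1) S=152.4921 payoff=0.0000 vs cont=12.1646 → 12.1646 [wait]  ⇒ S*(1)=-
t_0: node(0,0) S=129.3500 payoff=13.4600 vs cont=23.9823 → 23.9823 [wait]  ⇒ S*(0)=-

price = 23.9823
boundary = - - 93.0689 109.7199
tree:
23.9823
35.3116 12.1646
49.7411 20.3344 3.5626
63.8652 33.0901 6.9248 0.0000
75.8458 49.7411 13.4600 0.0000 0.0000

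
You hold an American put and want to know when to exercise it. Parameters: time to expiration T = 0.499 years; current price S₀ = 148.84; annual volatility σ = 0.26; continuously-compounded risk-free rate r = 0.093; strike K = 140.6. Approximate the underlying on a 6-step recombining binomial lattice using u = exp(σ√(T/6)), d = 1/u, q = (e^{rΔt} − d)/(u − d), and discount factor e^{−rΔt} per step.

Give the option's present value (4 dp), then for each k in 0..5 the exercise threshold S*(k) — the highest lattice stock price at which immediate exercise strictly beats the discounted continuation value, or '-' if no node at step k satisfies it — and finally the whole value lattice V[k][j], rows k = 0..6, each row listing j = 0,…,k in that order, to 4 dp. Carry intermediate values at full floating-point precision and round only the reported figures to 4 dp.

price = 5.2043
boundary = - - - 118.8581 110.2720 118.8581
tree:
5.2043
8.6957 2.2210
14.0450 4.1354 0.5759
21.7419 7.5056 1.2427 0.0000
30.3280 13.1359 2.6816 0.0000 0.0000
38.2939 21.7419 5.7867 0.0000 0.0000 0.0000
45.6843 30.3280 12.4872 0.0000 0.0000 0.0000 0.0000

Δt=0.08317, u=1.07786, d=0.92776, q=0.53299, disc=e^(-rΔt)=0.99230
k=6 terminal: V=max(K-S,0) → 45.6843 30.3280 12.4872 0.0000 0.0000 0.0000 0.0000
k=5: j=0 S=102.3061 intr=38.2939 cont=37.2106 V=38.2939[EX]; j=1 S=118.8581 intr=21.7419 cont=20.6586 V=21.7419[EX]; j=2 S=138.0880 intr=2.5120 cont=5.7867 V=5.7867[hold]; j=3 S=160.4291 intr=0.0000 cont=0.0000 V=0.0000[hold]; j=4 S=186.3848 intr=0.0000 cont=0.0000 V=0.0000[hold]; j=5 S=216.5397 intr=0.0000 cont=0.0000 V=0.0000[hold]  S*(5)=118.8581
k=4: j=0 S=110.2720 intr=30.3280 cont=29.2447 V=30.3280[EX]; j=1 S=128.1128 intr=12.4872 cont=13.1359 V=13.1359[hold]; j=2 S=148.8400 intr=0.0000 cont=2.6816 V=2.6816[hold]; j=3 S=172.9206 intr=0.0000 cont=0.0000 V=0.0000[hold]; j=4 S=200.8973 intr=0.0000 cont=0.0000 V=0.0000[hold]  S*(4)=110.2720
k=3: j=0 S=118.8581 intr=21.7419 cont=21.0017 V=21.7419[EX]; j=1 S=138.0880 intr=2.5120 cont=7.5056 V=7.5056[hold]; j=2 S=160.4291 intr=0.0000 cont=1.2427 V=1.2427[hold]; j=3 S=186.3848 intr=0.0000 cont=0.0000 V=0.0000[hold]  S*(3)=118.8581
k=2: j=0 S=128.1128 intr=12.4872 cont=14.0450 V=14.0450[hold]; j=1 S=148.8400 intr=0.0000 cont=4.1354 V=4.1354[hold]; j=2 S=172.9206 intr=0.0000 cont=0.5759 V=0.5759[hold]  S*(2)=-
k=1: j=0 S=138.0880 intr=2.5120 cont=8.6957 V=8.6957[hold]; j=1 S=160.4291 intr=0.0000 cont=2.2210 V=2.2210[hold]  S*(1)=-
k=0: j=0 S=148.8400 intr=0.0000 cont=5.2043 V=5.2043[hold]  S*(0)=-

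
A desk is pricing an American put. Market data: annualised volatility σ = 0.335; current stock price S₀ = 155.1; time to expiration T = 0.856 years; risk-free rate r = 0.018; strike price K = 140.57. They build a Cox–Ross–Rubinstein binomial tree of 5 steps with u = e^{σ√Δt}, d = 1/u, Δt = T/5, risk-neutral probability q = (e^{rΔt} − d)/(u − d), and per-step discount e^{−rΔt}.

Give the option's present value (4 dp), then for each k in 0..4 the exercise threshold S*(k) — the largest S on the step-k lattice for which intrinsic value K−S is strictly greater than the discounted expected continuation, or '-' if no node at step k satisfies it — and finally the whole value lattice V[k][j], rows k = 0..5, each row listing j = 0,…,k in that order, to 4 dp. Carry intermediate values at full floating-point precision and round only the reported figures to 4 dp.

price = 11.1659
boundary = - - - 102.3336 117.5482
tree:
11.1659
17.3941 4.3957
26.3156 7.7053 0.7882
38.2364 13.3895 1.5103 0.0000
51.4818 23.0218 2.8939 0.0000 0.0000
63.0127 38.2364 5.5451 0.0000 0.0000 0.0000

Δt=0.17120, u=1.14868, d=0.87057, q=0.47650, disc=e^(-rΔt)=0.99692
k=5 terminal: V=max(K-S,0) → 63.0127 38.2364 5.5451 0.0000 0.0000 0.0000
k=4: j=0 S=89.0882 intr=51.4818 cont=51.0492 V=51.4818[EX]; j=1 S=117.5482 intr=23.0218 cont=22.5893 V=23.0218[EX]; j=2 S=155.1000 intr=0.0000 cont=2.8939 V=2.8939[hold]; j=3 S=204.6480 intr=0.0000 cont=0.0000 V=0.0000[hold]; j=4 S=270.0245 intr=0.0000 cont=0.0000 V=0.0000[hold]  S*(4)=117.5482
k=3: j=0 S=102.3336 intr=38.2364 cont=37.8039 V=38.2364[EX]; j=1 S=135.0249 intr=5.5451 cont=13.3895 V=13.3895[hold]; j=2 S=178.1598 intr=0.0000 cont=1.5103 V=1.5103[hold]; j=3 S=235.0744 intr=0.0000 cont=0.0000 V=0.0000[hold]  S*(3)=102.3336
k=2: j=0 S=117.5482 intr=23.0218 cont=26.3156 V=26.3156[hold]; j=1 S=155.1000 intr=0.0000 cont=7.7053 V=7.7053[hold]; j=2 S=204.6480 intr=0.0000 cont=0.7882 V=0.7882[hold]  S*(2)=-
k=1: j=0 S=135.0249 intr=5.5451 cont=17.3941 V=17.3941[hold]; j=1 S=178.1598 intr=0.0000 cont=4.3957 V=4.3957[hold]  S*(1)=-
k=0: j=0 S=155.1000 intr=0.0000 cont=11.1659 V=11.1659[hold]  S*(0)=-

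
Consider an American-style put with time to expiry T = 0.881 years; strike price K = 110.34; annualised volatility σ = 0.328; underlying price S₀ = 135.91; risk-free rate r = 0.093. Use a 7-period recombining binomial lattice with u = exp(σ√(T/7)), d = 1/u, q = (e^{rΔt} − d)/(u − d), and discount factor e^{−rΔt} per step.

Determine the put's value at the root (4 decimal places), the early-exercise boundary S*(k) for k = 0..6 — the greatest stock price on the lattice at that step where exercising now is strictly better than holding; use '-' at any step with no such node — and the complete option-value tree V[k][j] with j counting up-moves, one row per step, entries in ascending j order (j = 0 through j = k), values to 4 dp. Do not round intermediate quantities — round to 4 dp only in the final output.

params: Δt=0.12586 u=1.12340 d=0.89015 q=0.52142 e^(-rΔt)=0.98836
t_7 payoffs: 50.1530 34.3820 14.4784 0.0000 0.0000 0.0000 0.0000 0.0000
t_6: node(6,0) S=67.6142 payoff=42.7258 vs cont=41.4418 → 42.7258 [stop]  node(6,1) S=85.3315 payoff=25.0085 vs cont=23.7246 → 25.0085 [stop]  node(6,2) S=107.6912 payoff=2.6488 vs cont=6.8485 → 6.8485 [wait]  node(6,3) S=135.9100 payoff=0.0000 vs cont=0.0000 → 0.0000 [wait]  node(6,4) S=171.5231 payoff=0.0000 vs cont=0.0000 → 0.0000 [wait]  node(6,5) S=216.4680 payoff=0.0000 vs cont=0.0000 → 0.0000 [wait]  node(6,6) S=273.1900 payoff=0.0000 vs cont=0.0000 → 0.0000 [wait]  ⇒ S*(6)=85.3315
t_5: node(5,0) S=75.9580 payoff=34.3820 vs cont=33.0980 → 34.3820 [stop]  node(5,1) S=95.8616 payoff=14.4784 vs cont=15.3587 → 15.3587 [wait]  node(5,2) S=120.9806 payoff=0.0000 vs cont=3.2394 → 3.2394 [wait]  node(5,3) S=152.6817 payoff=0.0000 vs cont=0.0000 → 0.0000 [wait]  node(5,4) S=192.6895 payoff=0.0000 vs cont=0.0000 → 0.0000 [wait]  node(5,5) S=243.1808 payoff=0.0000 vs cont=0.0000 → 0.0000 [wait]  ⇒ S*(5)=75.9580
t_4: node(4,0) S=85.3315 payoff=25.0085 vs cont=24.1783 → 25.0085 [stop]  node(4,1) S=107.6912 payoff=2.6488 vs cont=8.9343 → 8.9343 [wait]  node(4,2) S=135.9100 payoff=0.0000 vs cont=1.5323 → 1.5323 [wait]  node(4,3) S=171.5231 payoff=0.0000 vs cont=0.0000 → 0.0000 [wait]  node(4,4) S=216.4680 payoff=0.0000 vs cont=0.0000 → 0.0000 [wait]  ⇒ S*(4)=85.3315
t_3: node(3,0) S=95.8616 payoff=14.4784 vs cont=16.4337 → 16.4337 [wait]  node(3,1) S=120.9806 payoff=0.0000 vs cont=5.0157 → 5.0157 [wait]  node(3,2) S=152.6817 payoff=0.0000 vs cont=0.7248 → 0.7248 [wait]  node(3,3) S=192.6895 payoff=0.0000 vs cont=0.0000 → 0.0000 [wait]  ⇒ S*(3)=-
t_2: node(2,0) S=107.6912 payoff=2.6488 vs cont=10.3582 → 10.3582 [wait]  node(2,1) S=135.9100 payoff=0.0000 vs cont=2.7460 → 2.7460 [wait]  node(2,2) S=171.5231 payoff=0.0000 vs cont=0.3428 → 0.3428 [wait]  ⇒ S*(2)=-
t_1: node(1,0) S=120.9806 payoff=0.0000 vs cont=6.3147 → 6.3147 [wait]  node(1,1) S=152.6817 payoff=0.0000 vs cont=1.4756 → 1.4756 [wait]  ⇒ S*(1)=-
t_0: node(0,0) S=135.9100 payoff=0.0000 vs cont=3.7474 → 3.7474 [wait]  ⇒ S*(0)=-

price = 3.7474
boundary = - - - - 85.3315 75.9580 85.3315
tree:
3.7474
6.3147 1.4756
10.3582 2.7460 0.3428
16.4337 5.0157 0.7248 0.0000
25.0085 8.9343 1.5323 0.0000 0.0000
34.3820 15.3587 3.2394 0.0000 0.0000 0.0000
42.7258 25.0085 6.8485 0.0000 0.0000 0.0000 0.0000
50.1530 34.3820 14.4784 0.0000 0.0000 0.0000 0.0000 0.0000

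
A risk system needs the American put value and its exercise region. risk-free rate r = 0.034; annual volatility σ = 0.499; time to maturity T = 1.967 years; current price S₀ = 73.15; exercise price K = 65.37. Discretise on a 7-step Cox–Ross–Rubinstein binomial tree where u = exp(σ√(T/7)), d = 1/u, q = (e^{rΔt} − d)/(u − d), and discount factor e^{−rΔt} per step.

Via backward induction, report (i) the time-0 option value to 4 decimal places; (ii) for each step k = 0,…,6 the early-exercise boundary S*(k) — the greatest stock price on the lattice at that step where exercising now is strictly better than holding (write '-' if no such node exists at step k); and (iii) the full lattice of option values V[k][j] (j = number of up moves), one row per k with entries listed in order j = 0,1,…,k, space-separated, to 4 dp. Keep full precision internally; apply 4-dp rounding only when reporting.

price = 13.7888
boundary = - - - - 25.3922 33.0811 43.0981
tree:
13.7888
18.9235 7.8611
25.2078 11.7121 3.3626
32.4129 17.0142 5.5374 0.7994
39.9778 23.9365 8.9893 1.4732 0.0000
45.8795 32.2889 14.3259 2.7150 0.0000 0.0000
50.4096 39.9778 22.2719 5.0037 0.0000 0.0000 0.0000
53.8867 45.8795 32.2889 9.2218 0.0000 0.0000 0.0000 0.0000

Δt=0.28100  u=1.30280  d=0.76758  q=0.45219  discount=0.99049
step 7 (expiry): payoffs max(K−S,0) = 53.8867 45.8795 32.2889 9.2218 0.0000 0.0000 0.0000 0.0000
step 6: (k=6,j=0): S=14.9604, (K−S)⁺=50.4096, hold=49.7880 ⇒ V=50.4096 exercise | (k=6,j=1): S=25.3922, (K−S)⁺=39.9778, hold=39.3562 ⇒ V=39.9778 exercise | (k=6,j=2): S=43.0981, (K−S)⁺=22.2719, hold=21.6504 ⇒ V=22.2719 exercise | (k=6,j=3): S=73.1500, (K−S)⁺=0.0000, hold=5.0037 ⇒ V=5.0037 continue | (k=6,j=4): S=124.1569, (K−S)⁺=0.0000, hold=0.0000 ⇒ V=0.0000 continue | (k=6,j=5): S=210.7306, (K−S)⁺=0.0000, hold=0.0000 ⇒ V=0.0000 continue | (k=6,j=6): S=357.6714, (K−S)⁺=0.0000, hold=0.0000 ⇒ V=0.0000 continue  boundary S*=43.0981
step 5: (k=5,j=0): S=19.4905, (K−S)⁺=45.8795, hold=45.2579 ⇒ V=45.8795 exercise | (k=5,j=1): S=33.0811, (K−S)⁺=32.2889, hold=31.6674 ⇒ V=32.2889 exercise | (k=5,j=2): S=56.1482, (K−S)⁺=9.2218, hold=14.3259 ⇒ V=14.3259 continue | (k=5,j=3): S=95.2999, (K−S)⁺=0.0000, hold=2.7150 ⇒ V=2.7150 continue | (k=5,j=4): S=161.7518, (K−S)⁺=0.0000, hold=0.0000 ⇒ V=0.0000 continue | (k=5,j=5): S=274.5401, (K−S)⁺=0.0000, hold=0.0000 ⇒ V=0.0000 continue  boundary S*=33.0811
step 4: (k=4,j=0): S=25.3922, (K−S)⁺=39.9778, hold=39.3562 ⇒ V=39.9778 exercise | (k=4,j=1): S=43.0981, (K−S)⁺=22.2719, hold=23.9365 ⇒ V=23.9365 continue | (k=4,j=2): S=73.1500, (K−S)⁺=0.0000, hold=8.9893 ⇒ V=8.9893 continue | (k=4,j=3): S=124.1569, (K−S)⁺=0.0000, hold=1.4732 ⇒ V=1.4732 continue | (k=4,j=4): S=210.7306, (K−S)⁺=0.0000, hold=0.0000 ⇒ V=0.0000 continue  boundary S*=25.3922
step 3: (k=3,j=0): S=33.0811, (K−S)⁺=32.2889, hold=32.4129 ⇒ V=32.4129 continue | (k=3,j=1): S=56.1482, (K−S)⁺=9.2218, hold=17.0142 ⇒ V=17.0142 continue | (k=3,j=2): S=95.2999, (K−S)⁺=0.0000, hold=5.5374 ⇒ V=5.5374 continue | (k=3,j=3): S=161.7518, (K−S)⁺=0.0000, hold=0.7994 ⇒ V=0.7994 continue  boundary S*=-
step 2: (k=2,j=0): S=43.0981, (K−S)⁺=22.2719, hold=25.2078 ⇒ V=25.2078 continue | (k=2,j=1): S=73.1500, (K−S)⁺=0.0000, hold=11.7121 ⇒ V=11.7121 continue | (k=2,j=2): S=124.1569, (K−S)⁺=0.0000, hold=3.3626 ⇒ V=3.3626 continue  boundary S*=-
step 1: (k=1,j=0): S=56.1482, (K−S)⁺=9.2218, hold=18.9235 ⇒ V=18.9235 continue | (k=1,j=1): S=95.2999, (K−S)⁺=0.0000, hold=7.8611 ⇒ V=7.8611 continue  boundary S*=-
step 0: (k=0,j=0): S=73.1500, (K−S)⁺=0.0000, hold=13.7888 ⇒ V=13.7888 continue  boundary S*=-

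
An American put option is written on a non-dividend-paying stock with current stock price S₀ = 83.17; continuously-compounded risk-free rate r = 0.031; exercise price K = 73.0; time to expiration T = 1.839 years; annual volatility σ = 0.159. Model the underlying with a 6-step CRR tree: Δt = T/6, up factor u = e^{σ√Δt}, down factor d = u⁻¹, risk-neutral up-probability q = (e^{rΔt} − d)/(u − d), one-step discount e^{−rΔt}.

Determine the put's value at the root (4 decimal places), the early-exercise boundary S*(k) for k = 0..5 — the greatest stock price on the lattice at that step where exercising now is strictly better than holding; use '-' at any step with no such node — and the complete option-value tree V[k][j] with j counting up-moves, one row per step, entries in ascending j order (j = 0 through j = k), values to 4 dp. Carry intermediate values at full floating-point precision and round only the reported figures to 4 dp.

price = 1.9747
boundary = - - - - 58.4857 63.8673
tree:
1.9747
3.4219 0.7378
5.7675 1.4213 0.1502
9.3763 2.6984 0.3240 0.0000
14.5143 5.0275 0.6992 0.0000 0.0000
19.4425 9.1327 1.5088 0.0000 0.0000 0.0000
23.9555 14.5143 3.2558 0.0000 0.0000 0.0000 0.0000

Δt=0.30650, u=1.09202, d=0.91574, q=0.53216, disc=e^(-rΔt)=0.99054
k=6 terminal: V=max(K-S,0) → 23.9555 14.5143 3.2558 0.0000 0.0000 0.0000 0.0000
k=5: j=0 S=53.5575 intr=19.4425 cont=18.7522 V=19.4425[EX]; j=1 S=63.8673 intr=9.1327 cont=8.4424 V=9.1327[EX]; j=2 S=76.1618 intr=0.0000 cont=1.5088 V=1.5088[hold]; j=3 S=90.8230 intr=0.0000 cont=0.0000 V=0.0000[hold]; j=4 S=108.3065 intr=0.0000 cont=0.0000 V=0.0000[hold]; j=5 S=129.1556 intr=0.0000 cont=0.0000 V=0.0000[hold]  S*(5)=63.8673
k=4: j=0 S=58.4857 intr=14.5143 cont=13.8240 V=14.5143[EX]; j=1 S=69.7442 intr=3.2558 cont=5.0275 V=5.0275[hold]; j=2 S=83.1700 intr=0.0000 cont=0.6992 V=0.6992[hold]; j=3 S=99.1803 intr=0.0000 cont=0.0000 V=0.0000[hold]; j=4 S=118.2726 intr=0.0000 cont=0.0000 V=0.0000[hold]  S*(4)=58.4857
k=3: j=0 S=63.8673 intr=9.1327 cont=9.3763 V=9.3763[hold]; j=1 S=76.1618 intr=0.0000 cont=2.6984 V=2.6984[hold]; j=2 S=90.8230 intr=0.0000 cont=0.3240 V=0.3240[hold]; j=3 S=108.3065 intr=0.0000 cont=0.0000 V=0.0000[hold]  S*(3)=-
k=2: j=0 S=69.7442 intr=3.2558 cont=5.7675 V=5.7675[hold]; j=1 S=83.1700 intr=0.0000 cont=1.4213 V=1.4213[hold]; j=2 S=99.1803 intr=0.0000 cont=0.1502 V=0.1502[hold]  S*(2)=-
k=1: j=0 S=76.1618 intr=0.0000 cont=3.4219 V=3.4219[hold]; j=1 S=90.8230 intr=0.0000 cont=0.7378 V=0.7378[hold]  S*(1)=-
k=0: j=0 S=83.1700 intr=0.0000 cont=1.9747 V=1.9747[hold]  S*(0)=-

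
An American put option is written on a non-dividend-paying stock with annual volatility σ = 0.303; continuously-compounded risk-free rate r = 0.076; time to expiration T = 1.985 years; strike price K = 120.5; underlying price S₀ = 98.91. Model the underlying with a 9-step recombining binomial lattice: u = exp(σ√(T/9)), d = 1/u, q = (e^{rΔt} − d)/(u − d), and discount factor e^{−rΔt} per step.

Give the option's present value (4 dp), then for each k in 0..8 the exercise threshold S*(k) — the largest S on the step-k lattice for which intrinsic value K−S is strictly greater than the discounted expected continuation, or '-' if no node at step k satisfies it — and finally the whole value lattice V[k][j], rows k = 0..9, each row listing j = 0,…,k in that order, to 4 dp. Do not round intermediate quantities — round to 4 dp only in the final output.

price = 24.5513
boundary = - 85.7908 74.4116 85.7908 74.4116 85.7908 74.4116 85.7908 98.9100
tree:
24.5513
34.7092 16.1044
46.0884 24.0071 9.4363
55.9582 34.7092 15.0477 4.6369
64.5189 46.0884 23.2731 8.0519 1.6803
71.9441 55.9582 34.7092 13.6224 3.2451 0.3112
78.3845 64.5189 46.0884 22.2688 6.1977 0.6644 0.0000
83.9706 71.9441 55.9582 34.7092 11.6722 1.4183 0.0000 0.0000
88.8158 78.3845 64.5189 46.0884 21.5900 3.0280 0.0000 0.0000 0.0000
93.0183 83.9706 71.9441 55.9582 34.7092 6.4646 0.0000 0.0000 0.0000 0.0000

params: Δt=0.22056 u=1.15292 d=0.86736 q=0.52368 e^(-rΔt)=0.98338
t_9 payoffs: 93.0183 83.9706 71.9441 55.9582 34.7092 6.4646 0.0000 0.0000 0.0000 0.0000
t_8: node(8,0) S=31.6842 payoff=88.8158 vs cont=86.8128 → 88.8158 [stop]  node(8,1) S=42.1155 payoff=78.3845 vs cont=76.3814 → 78.3845 [stop]  node(8,2) S=55.9811 payoff=64.5189 vs cont=62.5159 → 64.5189 [stop]  node(8,3) S=74.4116 payoff=46.0884 vs cont=44.0853 → 46.0884 [stop]  node(8,4) S=98.9100 payoff=21.5900 vs cont=19.5870 → 21.5900 [stop]  node(8,5) S=131.4739 payoff=0.0000 vs cont=3.0280 → 3.0280 [wait]  node(8,6) S=174.7587 payoff=0.0000 vs cont=0.0000 → 0.0000 [wait]  node(8,7) S=232.2940 payoff=0.0000 vs cont=0.0000 → 0.0000 [wait]  node(8,8) S=308.7716 payoff=0.0000 vs cont=0.0000 → 0.0000 [wait]  ⇒ S*(8)=98.9100
t_7: node(7,0) S=36.5294 payoff=83.9706 vs cont=81.9676 → 83.9706 [stop]  node(7,1) S=48.5559 payoff=71.9441 vs cont=69.9411 → 71.9441 [stop]  node(7,2) S=64.5418 payoff=55.9582 vs cont=53.9552 → 55.9582 [stop]  node(7,3) S=85.7908 payoff=34.7092 vs cont=32.7062 → 34.7092 [stop]  node(7,4) S=114.0354 payoff=6.4646 vs cont=11.6722 → 11.6722 [wait]  node(7,5) S=151.5790 payoff=0.0000 vs cont=1.4183 → 1.4183 [wait]  node(7,6) S=201.4830 payoff=0.0000 vs cont=0.0000 → 0.0000 [wait]  node(7,7) S=267.8167 payoff=0.0000 vs cont=0.0000 → 0.0000 [wait]  ⇒ S*(7)=85.7908
t_6: node(6,0) S=42.1155 payoff=78.3845 vs cont=76.3814 → 78.3845 [stop]  node(6,1) S=55.9811 payoff=64.5189 vs cont=62.5159 → 64.5189 [stop]  node(6,2) S=74.4116 payoff=46.0884 vs cont=44.0853 → 46.0884 [stop]  node(6,3) S=98.9100 payoff=21.5900 vs cont=22.2688 → 22.2688 [wait]  node(6,4) S=131.4739 payoff=0.0000 vs cont=6.1977 → 6.1977 [wait]  node(6,5) S=174.7587 payoff=0.0000 vs cont=0.6644 → 0.6644 [wait]  node(6,6) S=232.2940 payoff=0.0000 vs cont=0.0000 → 0.0000 [wait]  ⇒ S*(6)=74.4116
t_5: node(5,0) S=48.5559 payoff=71.9441 vs cont=69.9411 → 71.9441 [stop]  node(5,1) S=64.5418 payoff=55.9582 vs cont=53.9552 → 55.9582 [stop]  node(5,2) S=85.7908 payoff=34.7092 vs cont=33.0558 → 34.7092 [stop]  node(5,3) S=114.0354 payoff=6.4646 vs cont=13.6224 → 13.6224 [wait]  node(5,4) S=151.5790 payoff=0.0000 vs cont=3.2451 → 3.2451 [wait]  node(5,5) S=201.4830 payoff=0.0000 vs cont=0.3112 → 0.3112 [wait]  ⇒ S*(5)=85.7908
t_4: node(4,0) S=55.9811 payoff=64.5189 vs cont=62.5159 → 64.5189 [stop]  node(4,1) S=74.4116 payoff=46.0884 vs cont=44.0853 → 46.0884 [stop]  node(4,2) S=98.9100 payoff=21.5900 vs cont=23.2731 → 23.2731 [wait]  node(4,3) S=131.4739 payoff=0.0000 vs cont=8.0519 → 8.0519 [wait]  node(4,4) S=174.7587 payoff=0.0000 vs cont=1.6803 → 1.6803 [wait]  ⇒ S*(4)=74.4116
t_3: node(3,0) S=64.5418 payoff=55.9582 vs cont=53.9552 → 55.9582 [stop]  node(3,1) S=85.7908 payoff=34.7092 vs cont=33.5730 → 34.7092 [stop]  node(3,2) S=114.0354 payoff=6.4646 vs cont=15.0477 → 15.0477 [wait]  node(3,3) S=151.5790 payoff=0.0000 vs cont=4.6369 → 4.6369 [wait]  ⇒ S*(3)=85.7908
t_2: node(2,0) S=74.4116 payoff=46.0884 vs cont=44.0853 → 46.0884 [stop]  node(2,1) S=98.9100 payoff=21.5900 vs cont=24.0071 → 24.0071 [wait]  node(2,2) S=131.4739 payoff=0.0000 vs cont=9.4363 → 9.4363 [wait]  ⇒ S*(2)=74.4116
t_1: node(1,0) S=85.7908 payoff=34.7092 vs cont=33.9510 → 34.7092 [stop]  node(1,1) S=114.0354 payoff=6.4646 vs cont=16.1044 → 16.1044 [wait]  ⇒ S*(1)=85.7908
t_0: node(0,0) S=98.9100 payoff=21.5900 vs cont=24.5513 → 24.5513 [wait]  ⇒ S*(0)=-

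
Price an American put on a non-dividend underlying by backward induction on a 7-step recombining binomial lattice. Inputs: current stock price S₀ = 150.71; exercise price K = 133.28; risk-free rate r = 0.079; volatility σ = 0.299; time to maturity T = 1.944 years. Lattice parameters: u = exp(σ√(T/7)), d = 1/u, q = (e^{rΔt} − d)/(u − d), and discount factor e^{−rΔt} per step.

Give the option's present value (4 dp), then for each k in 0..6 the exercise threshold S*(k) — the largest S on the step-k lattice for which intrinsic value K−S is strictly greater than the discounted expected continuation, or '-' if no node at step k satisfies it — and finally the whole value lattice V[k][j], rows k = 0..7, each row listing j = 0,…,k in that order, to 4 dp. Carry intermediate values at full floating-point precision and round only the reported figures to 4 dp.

params: Δt=0.27771 u=1.17066 d=0.85422 q=0.53079 e^(-rΔt)=0.97830
t_7 payoffs: 83.2624 64.7334 39.3405 4.5408 0.0000 0.0000 0.0000 0.0000
t_6: node(6,0) S=58.5537 payoff=74.7263 vs cont=71.8340 → 74.7263 [stop]  node(6,1) S=80.2448 payoff=53.0352 vs cont=50.1429 → 53.0352 [stop]  node(6,2) S=109.9713 payoff=23.3087 vs cont=20.4164 → 23.3087 [stop]  node(6,3) S=150.7100 payoff=0.0000 vs cont=2.0844 → 2.0844 [wait]  node(6,4) S=206.5402 payoff=0.0000 vs cont=0.0000 → 0.0000 [wait]  node(6,5) S=283.0526 payoff=0.0000 vs cont=0.0000 → 0.0000 [wait]  node(6,6) S=387.9089 payoff=0.0000 vs cont=0.0000 → 0.0000 [wait]  ⇒ S*(6)=109.9713
t_5: node(5,0) S=68.5466 payoff=64.7334 vs cont=61.8412 → 64.7334 [stop]  node(5,1) S=93.9395 payoff=39.3405 vs cont=36.4483 → 39.3405 [stop]  node(5,2) S=128.7392 payoff=4.5408 vs cont=11.7818 → 11.7818 [wait]  node(5,3) S=176.4304 payoff=0.0000 vs cont=0.9568 → 0.9568 [wait]  node(5,4) S=241.7886 payoff=0.0000 vs cont=0.0000 → 0.0000 [wait]  node(5,5) S=331.3587 payoff=0.0000 vs cont=0.0000 → 0.0000 [wait]  ⇒ S*(5)=93.9395
t_4: node(4,0) S=80.2448 payoff=53.0352 vs cont=50.1429 → 53.0352 [stop]  node(4,1) S=109.9713 payoff=23.3087 vs cont=24.1764 → 24.1764 [wait]  node(4,2) S=150.7100 payoff=0.0000 vs cont=5.9050 → 5.9050 [wait]  node(4,3) S=206.5402 payoff=0.0000 vs cont=0.4392 → 0.4392 [wait]  node(4,4) S=283.0526 payoff=0.0000 vs cont=0.0000 → 0.0000 [wait]  ⇒ S*(4)=80.2448
t_3: node(3,0) S=93.9395 payoff=39.3405 vs cont=36.8988 → 39.3405 [stop]  node(3,1) S=128.7392 payoff=4.5408 vs cont=14.1640 → 14.1640 [wait]  node(3,2) S=176.4304 payoff=0.0000 vs cont=2.9387 → 2.9387 [wait]  node(3,3) S=241.7886 payoff=0.0000 vs cont=0.2016 → 0.2016 [wait]  ⇒ S*(3)=93.9395
t_2: node(2,0) S=109.9713 payoff=23.3087 vs cont=25.4134 → 25.4134 [wait]  node(2,1) S=150.7100 payoff=0.0000 vs cont=8.0277 → 8.0277 [wait]  node(2,2) S=206.5402 payoff=0.0000 vs cont=1.4536 → 1.4536 [wait]  ⇒ S*(2)=-
t_1: node(1,0) S=128.7392 payoff=4.5408 vs cont=15.8341 → 15.8341 [wait]  node(1,1) S=176.4304 payoff=0.0000 vs cont=4.4398 → 4.4398 [wait]  ⇒ S*(1)=-
t_0: node(0,0) S=150.7100 payoff=0.0000 vs cont=9.5738 → 9.5738 [wait]  ⇒ S*(0)=-

price = 9.5738
boundary = - - - 93.9395 80.2448 93.9395 109.9713
tree:
9.5738
15.8341 4.4398
25.4134 8.0277 1.4536
39.3405 14.1640 2.9387 0.2016
53.0352 24.1764 5.9050 0.4392 0.0000
64.7334 39.3405 11.7818 0.9568 0.0000 0.0000
74.7263 53.0352 23.3087 2.0844 0.0000 0.0000 0.0000
83.2624 64.7334 39.3405 4.5408 0.0000 0.0000 0.0000 0.0000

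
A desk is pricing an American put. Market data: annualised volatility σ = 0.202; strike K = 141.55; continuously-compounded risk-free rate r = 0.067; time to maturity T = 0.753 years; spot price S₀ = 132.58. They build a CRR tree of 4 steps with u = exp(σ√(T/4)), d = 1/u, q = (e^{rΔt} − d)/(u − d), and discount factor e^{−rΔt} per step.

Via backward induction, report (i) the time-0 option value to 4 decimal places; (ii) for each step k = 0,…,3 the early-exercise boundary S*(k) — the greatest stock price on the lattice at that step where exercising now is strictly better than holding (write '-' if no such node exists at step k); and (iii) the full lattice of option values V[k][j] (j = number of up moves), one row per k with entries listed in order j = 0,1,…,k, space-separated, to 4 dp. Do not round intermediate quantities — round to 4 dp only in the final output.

Δt=0.18825  u=1.09160  d=0.91609  q=0.55042  discount=0.98747
step 4 (expiry): payoffs max(K−S,0) = 48.1760 30.2867 8.9700 0.0000 0.0000
step 3: (k=3,j=0): S=101.9269, (K−S)⁺=39.6231, hold=37.8489 ⇒ V=39.6231 exercise | (k=3,j=1): S=121.4549, (K−S)⁺=20.0951, hold=18.3210 ⇒ V=20.0951 exercise | (k=3,j=2): S=144.7242, (K−S)⁺=0.0000, hold=3.9822 ⇒ V=3.9822 continue | (k=3,j=3): S=172.4515, (K−S)⁺=0.0000, hold=0.0000 ⇒ V=0.0000 continue  boundary S*=121.4549
step 2: (k=2,j=0): S=111.2633, (K−S)⁺=30.2867, hold=28.5126 ⇒ V=30.2867 exercise | (k=2,j=1): S=132.5800, (K−S)⁺=8.9700, hold=11.0855 ⇒ V=11.0855 continue | (k=2,j=2): S=157.9807, (K−S)⁺=0.0000, hold=1.7679 ⇒ V=1.7679 continue  boundary S*=111.2633
step 1: (k=1,j=0): S=121.4549, (K−S)⁺=20.0951, hold=19.4708 ⇒ V=20.0951 exercise | (k=1,j=1): S=144.7242, (K−S)⁺=0.0000, hold=5.8822 ⇒ V=5.8822 continue  boundary S*=121.4549
step 0: (k=0,j=0): S=132.5800, (K−S)⁺=8.9700, hold=12.1182 ⇒ V=12.1182 continue  boundary S*=-

price = 12.1182
boundary = - 121.4549 111.2633 121.4549
tree:
12.1182
20.0951 5.8822
30.2867 11.0855 1.7679
39.6231 20.0951 3.9822 0.0000
48.1760 30.2867 8.9700 0.0000 0.0000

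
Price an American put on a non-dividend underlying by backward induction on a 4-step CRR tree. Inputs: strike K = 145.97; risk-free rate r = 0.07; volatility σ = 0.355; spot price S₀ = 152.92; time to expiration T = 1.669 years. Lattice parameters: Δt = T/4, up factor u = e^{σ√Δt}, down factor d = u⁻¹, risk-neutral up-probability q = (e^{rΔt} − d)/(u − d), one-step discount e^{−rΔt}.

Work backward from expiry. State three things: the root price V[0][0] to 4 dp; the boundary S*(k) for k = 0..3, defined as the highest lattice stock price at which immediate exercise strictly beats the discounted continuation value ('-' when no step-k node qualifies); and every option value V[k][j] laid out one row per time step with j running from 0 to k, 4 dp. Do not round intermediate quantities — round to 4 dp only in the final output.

Δt=0.41725, u=1.25773, d=0.79508, q=0.50698, disc=e^(-rΔt)=0.97121
k=4 terminal: V=max(K-S,0) → 84.8605 49.3012 0.0000 0.0000 0.0000
k=3: j=0 S=76.8595 intr=69.1105 cont=64.9087 V=69.1105[EX]; j=1 S=121.5837 intr=24.3863 cont=23.6066 V=24.3863[EX]; j=2 S=192.3327 intr=0.0000 cont=0.0000 V=0.0000[hold]; j=3 S=304.2502 intr=0.0000 cont=0.0000 V=0.0000[hold]  S*(3)=121.5837
k=2: j=0 S=96.6688 intr=49.3012 cont=45.0994 V=49.3012[EX]; j=1 S=152.9200 intr=0.0000 cont=11.6768 V=11.6768[hold]; j=2 S=241.9034 intr=0.0000 cont=0.0000 V=0.0000[hold]  S*(2)=96.6688
k=1: j=0 S=121.5837 intr=24.3863 cont=29.3562 V=29.3562[hold]; j=1 S=192.3327 intr=0.0000 cont=5.5911 V=5.5911[hold]  S*(1)=-
k=0: j=0 S=152.9200 intr=0.0000 cont=16.8095 V=16.8095[hold]  S*(0)=-

price = 16.8095
boundary = - - 96.6688 121.5837
tree:
16.8095
29.3562 5.5911
49.3012 11.6768 0.0000
69.1105 24.3863 0.0000 0.0000
84.8605 49.3012 0.0000 0.0000 0.0000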